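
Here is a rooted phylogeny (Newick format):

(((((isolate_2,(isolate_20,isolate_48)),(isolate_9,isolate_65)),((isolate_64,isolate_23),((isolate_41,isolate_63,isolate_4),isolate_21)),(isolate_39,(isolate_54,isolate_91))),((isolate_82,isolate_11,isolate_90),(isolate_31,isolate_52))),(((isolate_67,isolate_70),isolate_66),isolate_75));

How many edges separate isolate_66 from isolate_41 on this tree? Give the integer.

9

The MRCA of isolate_66 and isolate_41 is the root of the tree.
From isolate_66 up to that node: 3 branches. From isolate_41 up to the same node: 6 branches. Total: 3 + 6 = 9.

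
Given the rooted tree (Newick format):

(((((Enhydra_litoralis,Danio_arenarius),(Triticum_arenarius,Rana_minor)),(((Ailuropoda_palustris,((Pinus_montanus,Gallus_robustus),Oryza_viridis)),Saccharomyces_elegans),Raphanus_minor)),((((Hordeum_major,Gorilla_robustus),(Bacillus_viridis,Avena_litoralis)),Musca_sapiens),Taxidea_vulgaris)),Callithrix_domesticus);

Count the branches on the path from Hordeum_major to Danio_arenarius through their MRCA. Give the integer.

9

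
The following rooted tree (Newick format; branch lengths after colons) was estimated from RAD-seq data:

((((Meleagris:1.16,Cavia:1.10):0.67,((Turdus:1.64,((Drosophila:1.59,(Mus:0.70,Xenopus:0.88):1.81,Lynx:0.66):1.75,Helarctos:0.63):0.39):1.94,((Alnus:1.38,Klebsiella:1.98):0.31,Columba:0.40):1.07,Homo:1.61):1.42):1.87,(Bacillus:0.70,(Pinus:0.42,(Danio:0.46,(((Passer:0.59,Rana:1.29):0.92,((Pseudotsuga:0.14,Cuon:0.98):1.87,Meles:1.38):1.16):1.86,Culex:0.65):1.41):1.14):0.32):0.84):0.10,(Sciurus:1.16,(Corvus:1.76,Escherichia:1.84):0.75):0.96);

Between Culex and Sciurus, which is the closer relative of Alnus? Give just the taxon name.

The MRCA of Alnus and Culex subtends (((Meleagris,Cavia),((Turdus,((Drosophila,(Mus,Xenopus),Lynx),Helarctos)),((Alnus,Klebsiella),Columba),Homo)),(Bacillus,(Pinus,(Danio,(((Passer,Rana),((Pseudotsuga,Cuon),Meles)),Culex))))) (21 taxa).
The MRCA of Alnus and Sciurus is the root, subtending the entire tree (24 taxa).
The first is nested inside the second, so Alnus shares a more recent common ancestor with Culex.

Culex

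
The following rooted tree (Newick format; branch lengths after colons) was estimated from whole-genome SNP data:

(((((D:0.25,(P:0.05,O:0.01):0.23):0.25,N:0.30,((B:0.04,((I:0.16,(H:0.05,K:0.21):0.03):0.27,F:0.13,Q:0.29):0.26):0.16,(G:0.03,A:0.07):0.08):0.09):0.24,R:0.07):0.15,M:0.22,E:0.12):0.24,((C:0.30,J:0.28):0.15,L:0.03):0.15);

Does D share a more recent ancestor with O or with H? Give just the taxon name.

The MRCA of D and O subtends (D,(P,O)) (3 taxa).
The MRCA of D and H subtends ((D,(P,O)),N,((B,((I,(H,K)),F,Q)),(G,A))) (12 taxa).
The first is nested inside the second, so D shares a more recent common ancestor with O.

O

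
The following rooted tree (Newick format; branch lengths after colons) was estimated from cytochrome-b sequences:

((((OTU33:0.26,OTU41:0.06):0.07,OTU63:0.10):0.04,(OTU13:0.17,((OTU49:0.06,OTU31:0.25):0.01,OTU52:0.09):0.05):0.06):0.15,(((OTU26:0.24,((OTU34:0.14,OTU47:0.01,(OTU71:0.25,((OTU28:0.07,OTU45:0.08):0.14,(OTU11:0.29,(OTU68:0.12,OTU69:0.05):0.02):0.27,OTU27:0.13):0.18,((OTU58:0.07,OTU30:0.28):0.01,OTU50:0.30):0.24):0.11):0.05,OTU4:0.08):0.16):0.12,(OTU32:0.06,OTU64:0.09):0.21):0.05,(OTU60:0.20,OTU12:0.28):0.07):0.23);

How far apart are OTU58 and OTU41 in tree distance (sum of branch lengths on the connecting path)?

1.36

The path runs OTU58 → … → MRCA → … → OTU41; the MRCA is the root of the tree.
Branch lengths along that path: 0.07 + 0.01 + 0.24 + 0.11 + 0.05 + 0.16 + 0.12 + 0.05 + 0.23 + 0.15 + 0.04 + 0.07 + 0.06 = 1.36.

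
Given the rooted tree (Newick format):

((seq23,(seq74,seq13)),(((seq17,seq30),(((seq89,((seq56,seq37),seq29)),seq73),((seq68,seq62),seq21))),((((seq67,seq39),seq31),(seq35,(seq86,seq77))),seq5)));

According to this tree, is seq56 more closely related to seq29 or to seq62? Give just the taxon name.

seq29

The MRCA of seq56 and seq29 subtends ((seq56,seq37),seq29) (3 taxa).
The MRCA of seq56 and seq62 subtends (((seq89,((seq56,seq37),seq29)),seq73),((seq68,seq62),seq21)) (8 taxa).
The first is nested inside the second, so seq56 shares a more recent common ancestor with seq29.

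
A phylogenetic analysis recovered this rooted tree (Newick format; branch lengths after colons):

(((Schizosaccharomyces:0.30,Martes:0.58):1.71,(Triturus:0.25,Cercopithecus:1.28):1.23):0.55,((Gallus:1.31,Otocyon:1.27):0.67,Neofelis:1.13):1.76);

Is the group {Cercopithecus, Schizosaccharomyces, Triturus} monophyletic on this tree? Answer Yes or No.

The MRCA of the listed taxa subtends ((Schizosaccharomyces,Martes),(Triturus,Cercopithecus)).
That clade also contains Martes, which is not in the proposed group, so the group is not monophyletic.

No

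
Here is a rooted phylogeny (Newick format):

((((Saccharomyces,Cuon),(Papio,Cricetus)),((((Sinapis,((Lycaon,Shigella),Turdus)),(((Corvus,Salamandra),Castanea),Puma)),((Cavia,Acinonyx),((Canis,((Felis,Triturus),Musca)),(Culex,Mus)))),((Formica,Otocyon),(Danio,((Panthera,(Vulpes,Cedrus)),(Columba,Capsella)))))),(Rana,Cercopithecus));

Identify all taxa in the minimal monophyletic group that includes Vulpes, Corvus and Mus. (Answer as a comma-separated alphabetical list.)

Acinonyx, Canis, Capsella, Castanea, Cavia, Cedrus, Columba, Corvus, Culex, Danio, Felis, Formica, Lycaon, Mus, Musca, Otocyon, Panthera, Puma, Salamandra, Shigella, Sinapis, Triturus, Turdus, Vulpes

Tracing Vulpes: it sits inside (Vulpes,Cedrus).
Tracing Corvus: it sits inside (Corvus,Salamandra).
Tracing Mus: it sits inside (Culex,Mus).
The smallest clade enclosing all 3 is ((((Sinapis,((Lycaon,Shigella),Turdus)),(((Corvus,Salamandra),Castanea),Puma)),((Cavia,Acinonyx),((Canis,((Felis,Triturus),Musca)),(Culex,Mus)))),((Formica,Otocyon),(Danio,((Panthera,(Vulpes,Cedrus)),(Columba,Capsella))))); the answer is its 24 terminal taxa in alphabetical order.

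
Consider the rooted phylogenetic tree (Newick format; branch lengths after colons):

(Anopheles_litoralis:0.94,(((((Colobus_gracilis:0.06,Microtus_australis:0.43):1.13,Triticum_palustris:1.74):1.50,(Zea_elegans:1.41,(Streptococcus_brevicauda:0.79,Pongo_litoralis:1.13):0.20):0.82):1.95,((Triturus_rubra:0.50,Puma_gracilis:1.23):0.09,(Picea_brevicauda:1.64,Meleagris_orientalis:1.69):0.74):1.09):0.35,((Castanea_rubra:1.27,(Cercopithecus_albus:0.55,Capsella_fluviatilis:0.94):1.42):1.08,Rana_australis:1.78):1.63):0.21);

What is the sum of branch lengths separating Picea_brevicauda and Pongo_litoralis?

The path runs Picea_brevicauda → … → MRCA → … → Pongo_litoralis; the MRCA is the node subtending ((((Colobus_gracilis,Microtus_australis),Triticum_palustris),(Zea_elegans,(Streptococcus_brevicauda,Pongo_litoralis))),((Triturus_rubra,Puma_gracilis),(Picea_brevicauda,Meleagris_orientalis))).
Branch lengths along that path: 1.64 + 0.74 + 1.09 + 1.95 + 0.82 + 0.20 + 1.13 = 7.57.

7.57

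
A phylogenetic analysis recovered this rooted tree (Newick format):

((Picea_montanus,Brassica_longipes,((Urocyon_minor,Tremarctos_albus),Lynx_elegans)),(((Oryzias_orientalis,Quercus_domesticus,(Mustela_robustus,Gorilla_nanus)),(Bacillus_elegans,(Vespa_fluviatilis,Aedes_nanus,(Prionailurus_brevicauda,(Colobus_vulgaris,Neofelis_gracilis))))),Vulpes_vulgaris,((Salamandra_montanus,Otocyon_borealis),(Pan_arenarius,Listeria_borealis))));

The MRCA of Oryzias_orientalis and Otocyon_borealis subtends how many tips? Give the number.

15

The MRCA of Oryzias_orientalis and Otocyon_borealis is the node subtending (((Oryzias_orientalis,Quercus_domesticus,(Mustela_robustus,Gorilla_nanus)),(Bacillus_elegans,(Vespa_fluviatilis,Aedes_nanus,(Prionailurus_brevicauda,(Colobus_vulgaris,Neofelis_gracilis))))),Vulpes_vulgaris,((Salamandra_montanus,Otocyon_borealis),(Pan_arenarius,Listeria_borealis))).
That clade contains 15 terminal taxa: Aedes_nanus, Bacillus_elegans, Colobus_vulgaris, Gorilla_nanus, Listeria_borealis, Mustela_robustus, Neofelis_gracilis, Oryzias_orientalis, Otocyon_borealis, Pan_arenarius, Prionailurus_brevicauda, Quercus_domesticus, Salamandra_montanus, Vespa_fluviatilis, Vulpes_vulgaris.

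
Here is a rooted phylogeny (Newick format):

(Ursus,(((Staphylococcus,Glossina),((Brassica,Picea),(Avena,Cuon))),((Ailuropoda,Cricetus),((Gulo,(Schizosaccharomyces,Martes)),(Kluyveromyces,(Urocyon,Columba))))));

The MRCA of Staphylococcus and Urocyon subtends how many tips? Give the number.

14

The MRCA of Staphylococcus and Urocyon is the node subtending (((Staphylococcus,Glossina),((Brassica,Picea),(Avena,Cuon))),((Ailuropoda,Cricetus),((Gulo,(Schizosaccharomyces,Martes)),(Kluyveromyces,(Urocyon,Columba))))).
That clade contains 14 terminal taxa: Ailuropoda, Avena, Brassica, Columba, Cricetus, Cuon, Glossina, Gulo, Kluyveromyces, Martes, Picea, Schizosaccharomyces, Staphylococcus, Urocyon.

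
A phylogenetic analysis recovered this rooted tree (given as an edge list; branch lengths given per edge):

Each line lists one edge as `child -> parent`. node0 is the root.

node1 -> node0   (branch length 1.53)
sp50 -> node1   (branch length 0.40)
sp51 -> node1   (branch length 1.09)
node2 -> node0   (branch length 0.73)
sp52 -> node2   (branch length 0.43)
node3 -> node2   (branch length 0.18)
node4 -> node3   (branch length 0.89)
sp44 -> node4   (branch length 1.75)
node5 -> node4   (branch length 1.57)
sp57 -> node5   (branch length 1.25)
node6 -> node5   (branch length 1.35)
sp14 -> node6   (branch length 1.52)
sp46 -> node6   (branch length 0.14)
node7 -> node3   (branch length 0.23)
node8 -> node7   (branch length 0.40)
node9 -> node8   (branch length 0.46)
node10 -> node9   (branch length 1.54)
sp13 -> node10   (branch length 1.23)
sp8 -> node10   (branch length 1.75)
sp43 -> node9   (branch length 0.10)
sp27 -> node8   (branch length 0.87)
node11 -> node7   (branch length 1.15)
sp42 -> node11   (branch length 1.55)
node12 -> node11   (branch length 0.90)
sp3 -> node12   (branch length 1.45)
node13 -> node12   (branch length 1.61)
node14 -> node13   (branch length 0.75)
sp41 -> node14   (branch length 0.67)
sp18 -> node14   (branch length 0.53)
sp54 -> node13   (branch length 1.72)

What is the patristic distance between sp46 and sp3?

7.68

The path runs sp46 → … → MRCA → … → sp3; the MRCA is the node subtending ((sp44,(sp57,(sp14,sp46))),((((sp13,sp8),sp43),sp27),(sp42,(sp3,((sp41,sp18),sp54))))).
Branch lengths along that path: 0.14 + 1.35 + 1.57 + 0.89 + 0.23 + 1.15 + 0.90 + 1.45 = 7.68.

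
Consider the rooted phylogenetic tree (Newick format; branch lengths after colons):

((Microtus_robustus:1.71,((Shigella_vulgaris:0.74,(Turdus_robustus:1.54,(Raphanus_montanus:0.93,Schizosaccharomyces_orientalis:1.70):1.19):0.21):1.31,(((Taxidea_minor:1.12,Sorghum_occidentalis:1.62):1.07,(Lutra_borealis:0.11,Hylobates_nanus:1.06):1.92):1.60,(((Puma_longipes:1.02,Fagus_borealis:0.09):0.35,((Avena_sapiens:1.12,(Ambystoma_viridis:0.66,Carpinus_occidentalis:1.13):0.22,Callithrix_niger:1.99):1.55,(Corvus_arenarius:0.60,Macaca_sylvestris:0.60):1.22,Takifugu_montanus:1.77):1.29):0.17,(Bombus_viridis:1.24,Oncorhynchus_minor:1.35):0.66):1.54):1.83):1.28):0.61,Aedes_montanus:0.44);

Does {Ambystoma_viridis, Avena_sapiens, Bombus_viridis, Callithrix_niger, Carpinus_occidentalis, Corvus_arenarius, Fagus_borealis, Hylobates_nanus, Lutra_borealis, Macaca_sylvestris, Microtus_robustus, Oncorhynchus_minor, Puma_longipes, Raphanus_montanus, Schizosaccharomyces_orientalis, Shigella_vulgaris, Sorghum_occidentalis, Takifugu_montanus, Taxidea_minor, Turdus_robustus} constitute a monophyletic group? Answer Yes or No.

Yes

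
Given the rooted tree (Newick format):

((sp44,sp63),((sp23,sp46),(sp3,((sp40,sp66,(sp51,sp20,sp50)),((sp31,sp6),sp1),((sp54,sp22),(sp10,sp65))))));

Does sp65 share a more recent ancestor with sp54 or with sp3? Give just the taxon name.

sp54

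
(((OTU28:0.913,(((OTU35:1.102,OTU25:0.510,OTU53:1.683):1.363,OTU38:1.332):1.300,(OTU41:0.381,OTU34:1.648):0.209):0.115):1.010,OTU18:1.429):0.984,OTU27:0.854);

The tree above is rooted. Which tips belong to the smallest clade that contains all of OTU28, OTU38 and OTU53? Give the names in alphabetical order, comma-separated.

Tracing OTU28: it sits inside (OTU28,(((OTU35,OTU25,OTU53),OTU38),(OTU41,OTU34))).
Tracing OTU38: it sits inside ((OTU35,OTU25,OTU53),OTU38).
Tracing OTU53: it sits inside (OTU35,OTU25,OTU53).
The smallest clade enclosing all 3 is (OTU28,(((OTU35,OTU25,OTU53),OTU38),(OTU41,OTU34))); the answer is its 7 terminal taxa in alphabetical order.

OTU25, OTU28, OTU34, OTU35, OTU38, OTU41, OTU53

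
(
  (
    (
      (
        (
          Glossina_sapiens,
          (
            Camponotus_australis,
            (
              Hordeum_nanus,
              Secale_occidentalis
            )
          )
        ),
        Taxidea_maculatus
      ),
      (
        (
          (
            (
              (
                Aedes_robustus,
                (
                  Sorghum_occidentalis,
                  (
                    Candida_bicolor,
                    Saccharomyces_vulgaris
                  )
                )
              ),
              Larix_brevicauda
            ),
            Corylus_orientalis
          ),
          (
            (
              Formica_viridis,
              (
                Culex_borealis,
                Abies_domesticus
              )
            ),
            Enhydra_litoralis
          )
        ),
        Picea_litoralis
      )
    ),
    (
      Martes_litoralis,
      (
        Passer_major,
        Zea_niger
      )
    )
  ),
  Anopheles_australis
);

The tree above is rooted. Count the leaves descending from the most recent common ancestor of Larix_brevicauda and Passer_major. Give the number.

The MRCA of Larix_brevicauda and Passer_major is the node subtending ((((Glossina_sapiens,(Camponotus_australis,(Hordeum_nanus,Secale_occidentalis))),Taxidea_maculatus),(((((Aedes_robustus,(Sorghum_occidentalis,(Candida_bicolor,Saccharomyces_vulgaris))),Larix_brevicauda),Corylus_orientalis),((Formica_viridis,(Culex_borealis,Abies_domesticus)),Enhydra_litoralis)),Picea_litoralis)),(Martes_litoralis,(Passer_major,Zea_niger))).
That clade contains 19 terminal taxa: Abies_domesticus, Aedes_robustus, Camponotus_australis, Candida_bicolor, Corylus_orientalis, Culex_borealis, Enhydra_litoralis, Formica_viridis, Glossina_sapiens, Hordeum_nanus, Larix_brevicauda, Martes_litoralis, Passer_major, Picea_litoralis, Saccharomyces_vulgaris, Secale_occidentalis, Sorghum_occidentalis, Taxidea_maculatus, Zea_niger.

19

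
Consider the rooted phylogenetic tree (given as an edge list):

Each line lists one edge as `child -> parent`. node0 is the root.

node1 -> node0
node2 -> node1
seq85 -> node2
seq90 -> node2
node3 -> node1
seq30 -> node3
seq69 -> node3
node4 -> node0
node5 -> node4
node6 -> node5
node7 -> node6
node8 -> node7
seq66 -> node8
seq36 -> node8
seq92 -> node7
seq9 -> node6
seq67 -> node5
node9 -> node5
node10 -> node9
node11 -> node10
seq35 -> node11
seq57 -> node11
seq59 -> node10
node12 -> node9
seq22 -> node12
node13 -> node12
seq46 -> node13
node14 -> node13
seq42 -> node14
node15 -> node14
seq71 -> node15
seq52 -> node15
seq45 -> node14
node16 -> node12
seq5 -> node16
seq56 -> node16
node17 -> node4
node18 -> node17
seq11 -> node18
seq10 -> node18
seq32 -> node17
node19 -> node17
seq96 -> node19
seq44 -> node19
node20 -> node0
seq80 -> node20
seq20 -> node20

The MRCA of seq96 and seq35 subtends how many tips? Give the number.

The MRCA of seq96 and seq35 is the node subtending (((((seq66,seq36),seq92),seq9),seq67,(((seq35,seq57),seq59),(seq22,(seq46,(seq42,(seq71,seq52),seq45)),(seq5,seq56)))),((seq11,seq10),seq32,(seq96,seq44))).
That clade contains 21 terminal taxa: seq10, seq11, seq22, seq32, seq35, seq36, seq42, seq44, seq45, seq46, seq5, seq52, seq56, seq57, seq59, seq66, seq67, seq71, seq9, seq92, seq96.

21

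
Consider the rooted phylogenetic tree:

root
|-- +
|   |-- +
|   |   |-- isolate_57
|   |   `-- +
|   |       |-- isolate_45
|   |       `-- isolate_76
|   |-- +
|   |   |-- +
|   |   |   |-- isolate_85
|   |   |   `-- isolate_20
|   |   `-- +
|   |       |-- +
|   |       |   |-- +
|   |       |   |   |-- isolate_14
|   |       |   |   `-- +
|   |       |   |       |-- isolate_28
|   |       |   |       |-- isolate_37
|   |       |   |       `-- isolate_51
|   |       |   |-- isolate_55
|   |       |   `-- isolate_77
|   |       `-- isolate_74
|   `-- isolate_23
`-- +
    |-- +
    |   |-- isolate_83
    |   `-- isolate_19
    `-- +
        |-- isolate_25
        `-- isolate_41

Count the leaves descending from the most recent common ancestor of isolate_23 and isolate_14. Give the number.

The MRCA of isolate_23 and isolate_14 is the node subtending ((isolate_57,(isolate_45,isolate_76)),((isolate_85,isolate_20),(((isolate_14,(isolate_28,isolate_37,isolate_51)),isolate_55,isolate_77),isolate_74)),isolate_23).
That clade contains 13 terminal taxa: isolate_14, isolate_20, isolate_23, isolate_28, isolate_37, isolate_45, isolate_51, isolate_55, isolate_57, isolate_74, isolate_76, isolate_77, isolate_85.

13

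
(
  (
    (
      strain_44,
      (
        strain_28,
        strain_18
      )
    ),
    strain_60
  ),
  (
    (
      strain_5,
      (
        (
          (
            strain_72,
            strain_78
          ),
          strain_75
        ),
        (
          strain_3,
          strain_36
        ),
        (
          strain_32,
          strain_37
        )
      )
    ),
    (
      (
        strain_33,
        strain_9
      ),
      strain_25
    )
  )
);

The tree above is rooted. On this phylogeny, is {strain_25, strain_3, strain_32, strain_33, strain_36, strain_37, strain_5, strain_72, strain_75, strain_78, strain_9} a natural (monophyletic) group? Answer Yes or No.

Yes

The most recent common ancestor of these taxa subtends ((strain_5,(((strain_72,strain_78),strain_75),(strain_3,strain_36),(strain_32,strain_37))),((strain_33,strain_9),strain_25)).
That clade has exactly 11 tips — every listed taxon and nothing else — so the group is monophyletic.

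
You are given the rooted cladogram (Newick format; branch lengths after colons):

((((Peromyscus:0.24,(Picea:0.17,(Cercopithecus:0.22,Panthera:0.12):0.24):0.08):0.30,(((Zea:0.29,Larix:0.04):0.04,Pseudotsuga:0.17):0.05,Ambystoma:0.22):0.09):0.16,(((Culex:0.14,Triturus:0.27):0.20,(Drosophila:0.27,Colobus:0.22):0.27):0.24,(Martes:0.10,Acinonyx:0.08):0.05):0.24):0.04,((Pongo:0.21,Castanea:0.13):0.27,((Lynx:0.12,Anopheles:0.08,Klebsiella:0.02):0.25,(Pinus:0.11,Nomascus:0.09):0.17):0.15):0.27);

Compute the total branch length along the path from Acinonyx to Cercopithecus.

The path runs Acinonyx → … → MRCA → … → Cercopithecus; the MRCA is the node subtending (((Peromyscus,(Picea,(Cercopithecus,Panthera))),(((Zea,Larix),Pseudotsuga),Ambystoma)),(((Culex,Triturus),(Drosophila,Colobus)),(Martes,Acinonyx))).
Branch lengths along that path: 0.08 + 0.05 + 0.24 + 0.16 + 0.30 + 0.08 + 0.24 + 0.22 = 1.37.

1.37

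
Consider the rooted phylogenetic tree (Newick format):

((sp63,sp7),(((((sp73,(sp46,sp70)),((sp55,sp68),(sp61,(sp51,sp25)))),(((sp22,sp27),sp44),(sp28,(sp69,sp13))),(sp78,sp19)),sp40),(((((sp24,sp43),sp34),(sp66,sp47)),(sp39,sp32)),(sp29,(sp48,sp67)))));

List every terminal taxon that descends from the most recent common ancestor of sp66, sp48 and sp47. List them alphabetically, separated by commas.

Tracing sp66: it sits inside (sp66,sp47).
Tracing sp48: it sits inside (sp48,sp67).
Tracing sp47: it sits inside (sp66,sp47).
The smallest clade enclosing all 3 is (((((sp24,sp43),sp34),(sp66,sp47)),(sp39,sp32)),(sp29,(sp48,sp67))); the answer is its 10 terminal taxa in alphabetical order.

sp24, sp29, sp32, sp34, sp39, sp43, sp47, sp48, sp66, sp67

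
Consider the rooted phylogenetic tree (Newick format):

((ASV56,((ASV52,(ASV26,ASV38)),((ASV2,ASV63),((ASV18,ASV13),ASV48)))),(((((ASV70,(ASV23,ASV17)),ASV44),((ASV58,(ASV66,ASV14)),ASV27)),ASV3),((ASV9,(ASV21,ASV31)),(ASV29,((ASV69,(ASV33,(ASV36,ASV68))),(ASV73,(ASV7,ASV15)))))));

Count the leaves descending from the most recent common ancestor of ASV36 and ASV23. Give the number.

The MRCA of ASV36 and ASV23 is the node subtending (((((ASV70,(ASV23,ASV17)),ASV44),((ASV58,(ASV66,ASV14)),ASV27)),ASV3),((ASV9,(ASV21,ASV31)),(ASV29,((ASV69,(ASV33,(ASV36,ASV68))),(ASV73,(ASV7,ASV15)))))).
That clade contains 20 terminal taxa: ASV14, ASV15, ASV17, ASV21, ASV23, ASV27, ASV29, ASV3, ASV31, ASV33, ASV36, ASV44, ASV58, ASV66, ASV68, ASV69, ASV7, ASV70, ASV73, ASV9.

20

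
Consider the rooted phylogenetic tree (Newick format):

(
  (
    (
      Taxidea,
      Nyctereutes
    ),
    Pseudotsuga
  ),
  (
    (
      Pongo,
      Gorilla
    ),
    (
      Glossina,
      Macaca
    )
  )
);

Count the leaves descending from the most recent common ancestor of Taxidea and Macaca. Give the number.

7

The MRCA of Taxidea and Macaca is the root, so the clade is the entire tree.
That clade contains 7 terminal taxa: Glossina, Gorilla, Macaca, Nyctereutes, Pongo, Pseudotsuga, Taxidea.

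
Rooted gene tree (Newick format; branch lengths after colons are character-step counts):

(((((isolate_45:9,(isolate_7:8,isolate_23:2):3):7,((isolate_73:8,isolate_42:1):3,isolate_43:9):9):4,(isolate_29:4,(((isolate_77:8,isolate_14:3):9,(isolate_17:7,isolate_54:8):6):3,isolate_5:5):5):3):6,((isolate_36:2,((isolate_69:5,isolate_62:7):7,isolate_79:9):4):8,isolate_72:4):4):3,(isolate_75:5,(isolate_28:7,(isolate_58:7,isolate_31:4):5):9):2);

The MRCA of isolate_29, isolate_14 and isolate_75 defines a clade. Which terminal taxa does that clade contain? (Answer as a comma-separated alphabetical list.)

isolate_14, isolate_17, isolate_23, isolate_28, isolate_29, isolate_31, isolate_36, isolate_42, isolate_43, isolate_45, isolate_5, isolate_54, isolate_58, isolate_62, isolate_69, isolate_7, isolate_72, isolate_73, isolate_75, isolate_77, isolate_79

Tracing isolate_29: it sits inside (isolate_29,(((isolate_77,isolate_14),(isolate_17,isolate_54)),isolate_5)).
Tracing isolate_14: it sits inside (isolate_77,isolate_14).
Tracing isolate_75: it sits inside (isolate_75,(isolate_28,(isolate_58,isolate_31))).
The smallest clade enclosing all 3 is the whole tree (their MRCA is the root), so the answer is all 21 tips in alphabetical order.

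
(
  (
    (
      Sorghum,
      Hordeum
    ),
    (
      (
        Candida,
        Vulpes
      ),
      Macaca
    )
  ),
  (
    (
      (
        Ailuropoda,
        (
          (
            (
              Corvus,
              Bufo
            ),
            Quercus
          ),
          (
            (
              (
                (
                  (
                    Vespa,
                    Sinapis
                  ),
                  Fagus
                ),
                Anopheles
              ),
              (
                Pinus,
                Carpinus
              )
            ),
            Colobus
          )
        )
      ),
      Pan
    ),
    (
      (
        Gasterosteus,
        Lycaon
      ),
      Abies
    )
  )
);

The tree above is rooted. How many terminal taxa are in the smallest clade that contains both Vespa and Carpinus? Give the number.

6

The MRCA of Vespa and Carpinus is the node subtending ((((Vespa,Sinapis),Fagus),Anopheles),(Pinus,Carpinus)).
That clade contains 6 terminal taxa: Anopheles, Carpinus, Fagus, Pinus, Sinapis, Vespa.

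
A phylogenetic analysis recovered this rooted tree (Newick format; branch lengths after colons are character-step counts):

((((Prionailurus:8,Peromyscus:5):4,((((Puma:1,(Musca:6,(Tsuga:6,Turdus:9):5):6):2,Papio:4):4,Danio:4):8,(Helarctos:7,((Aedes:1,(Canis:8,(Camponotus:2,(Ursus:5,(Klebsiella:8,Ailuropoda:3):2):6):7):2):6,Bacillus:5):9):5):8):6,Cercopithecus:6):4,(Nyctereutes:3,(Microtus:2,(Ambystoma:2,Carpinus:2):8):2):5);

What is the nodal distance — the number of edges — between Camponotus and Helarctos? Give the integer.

The MRCA of Camponotus and Helarctos is the node subtending (Helarctos,((Aedes,(Canis,(Camponotus,(Ursus,(Klebsiella,Ailuropoda))))),Bacillus)).
From Camponotus up to that node: 5 branches. From Helarctos up to the same node: 1 branch. Total: 5 + 1 = 6.

6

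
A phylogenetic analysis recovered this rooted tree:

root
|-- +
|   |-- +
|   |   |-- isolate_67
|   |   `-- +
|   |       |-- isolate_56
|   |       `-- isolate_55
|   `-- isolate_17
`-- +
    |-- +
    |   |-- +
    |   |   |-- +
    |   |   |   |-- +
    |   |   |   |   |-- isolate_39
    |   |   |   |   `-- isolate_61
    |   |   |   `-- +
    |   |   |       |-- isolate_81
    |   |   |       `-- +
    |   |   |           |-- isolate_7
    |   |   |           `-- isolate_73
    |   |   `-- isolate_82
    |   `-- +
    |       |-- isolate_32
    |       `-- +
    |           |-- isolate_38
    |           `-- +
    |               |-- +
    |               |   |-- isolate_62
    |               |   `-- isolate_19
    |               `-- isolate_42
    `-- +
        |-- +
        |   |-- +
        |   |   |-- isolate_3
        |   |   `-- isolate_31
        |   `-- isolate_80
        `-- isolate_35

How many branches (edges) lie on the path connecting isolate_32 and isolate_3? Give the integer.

7

The MRCA of isolate_32 and isolate_3 is the node subtending (((((isolate_39,isolate_61),(isolate_81,(isolate_7,isolate_73))),isolate_82),(isolate_32,(isolate_38,((isolate_62,isolate_19),isolate_42)))),(((isolate_3,isolate_31),isolate_80),isolate_35)).
From isolate_32 up to that node: 3 branches. From isolate_3 up to the same node: 4 branches. Total: 3 + 4 = 7.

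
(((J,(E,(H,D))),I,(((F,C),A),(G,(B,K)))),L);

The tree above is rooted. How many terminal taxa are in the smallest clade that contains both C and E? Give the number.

11

The MRCA of C and E is the node subtending ((J,(E,(H,D))),I,(((F,C),A),(G,(B,K)))).
That clade contains 11 terminal taxa: A, B, C, D, E, F, G, H, I, J, K.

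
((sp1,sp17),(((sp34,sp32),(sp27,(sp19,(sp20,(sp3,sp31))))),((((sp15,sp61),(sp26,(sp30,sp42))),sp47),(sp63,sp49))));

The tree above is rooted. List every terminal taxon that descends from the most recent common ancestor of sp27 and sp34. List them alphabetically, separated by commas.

Tracing sp27: it sits inside (sp27,(sp19,(sp20,(sp3,sp31)))).
Tracing sp34: it sits inside (sp34,sp32).
The smallest clade enclosing both is ((sp34,sp32),(sp27,(sp19,(sp20,(sp3,sp31))))); the answer is its 7 terminal taxa in alphabetical order.

sp19, sp20, sp27, sp3, sp31, sp32, sp34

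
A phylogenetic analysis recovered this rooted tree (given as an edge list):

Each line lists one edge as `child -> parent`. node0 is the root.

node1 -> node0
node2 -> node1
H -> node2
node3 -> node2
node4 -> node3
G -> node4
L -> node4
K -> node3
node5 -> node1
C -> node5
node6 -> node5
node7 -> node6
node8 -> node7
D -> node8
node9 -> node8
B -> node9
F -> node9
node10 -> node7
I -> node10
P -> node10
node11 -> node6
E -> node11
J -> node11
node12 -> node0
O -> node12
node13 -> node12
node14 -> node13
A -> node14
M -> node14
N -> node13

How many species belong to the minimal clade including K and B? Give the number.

12

The MRCA of K and B is the node subtending ((H,((G,L),K)),(C,(((D,(B,F)),(I,P)),(E,J)))).
That clade contains 12 terminal taxa: B, C, D, E, F, G, H, I, J, K, L, P.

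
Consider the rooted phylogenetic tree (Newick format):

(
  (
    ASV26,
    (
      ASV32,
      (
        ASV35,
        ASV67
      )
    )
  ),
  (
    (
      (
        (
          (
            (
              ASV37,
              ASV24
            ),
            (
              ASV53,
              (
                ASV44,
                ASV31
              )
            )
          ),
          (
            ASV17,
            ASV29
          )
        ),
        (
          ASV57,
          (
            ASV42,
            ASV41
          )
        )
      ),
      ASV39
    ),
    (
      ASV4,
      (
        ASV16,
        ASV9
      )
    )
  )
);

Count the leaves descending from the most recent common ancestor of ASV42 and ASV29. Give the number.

The MRCA of ASV42 and ASV29 is the node subtending ((((ASV37,ASV24),(ASV53,(ASV44,ASV31))),(ASV17,ASV29)),(ASV57,(ASV42,ASV41))).
That clade contains 10 terminal taxa: ASV17, ASV24, ASV29, ASV31, ASV37, ASV41, ASV42, ASV44, ASV53, ASV57.

10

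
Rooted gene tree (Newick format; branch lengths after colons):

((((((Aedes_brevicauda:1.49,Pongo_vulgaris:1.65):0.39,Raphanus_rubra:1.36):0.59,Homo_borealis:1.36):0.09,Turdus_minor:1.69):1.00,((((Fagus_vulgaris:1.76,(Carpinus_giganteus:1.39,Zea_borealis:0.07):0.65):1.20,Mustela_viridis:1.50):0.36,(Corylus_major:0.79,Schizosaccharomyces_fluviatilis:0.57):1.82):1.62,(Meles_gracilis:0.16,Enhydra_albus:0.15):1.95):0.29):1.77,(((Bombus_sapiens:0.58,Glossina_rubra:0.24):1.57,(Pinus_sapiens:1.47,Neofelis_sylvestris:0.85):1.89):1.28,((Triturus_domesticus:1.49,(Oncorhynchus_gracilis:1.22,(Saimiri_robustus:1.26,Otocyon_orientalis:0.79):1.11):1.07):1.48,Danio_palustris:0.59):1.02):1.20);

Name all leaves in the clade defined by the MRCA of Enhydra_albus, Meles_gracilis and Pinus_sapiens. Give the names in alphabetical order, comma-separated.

Aedes_brevicauda, Bombus_sapiens, Carpinus_giganteus, Corylus_major, Danio_palustris, Enhydra_albus, Fagus_vulgaris, Glossina_rubra, Homo_borealis, Meles_gracilis, Mustela_viridis, Neofelis_sylvestris, Oncorhynchus_gracilis, Otocyon_orientalis, Pinus_sapiens, Pongo_vulgaris, Raphanus_rubra, Saimiri_robustus, Schizosaccharomyces_fluviatilis, Triturus_domesticus, Turdus_minor, Zea_borealis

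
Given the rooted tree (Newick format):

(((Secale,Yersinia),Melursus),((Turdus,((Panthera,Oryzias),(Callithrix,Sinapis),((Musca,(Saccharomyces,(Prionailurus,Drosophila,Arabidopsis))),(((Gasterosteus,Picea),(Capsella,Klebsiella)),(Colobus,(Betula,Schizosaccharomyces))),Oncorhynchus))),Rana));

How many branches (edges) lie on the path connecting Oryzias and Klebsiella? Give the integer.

7

The MRCA of Oryzias and Klebsiella is the node subtending ((Panthera,Oryzias),(Callithrix,Sinapis),((Musca,(Saccharomyces,(Prionailurus,Drosophila,Arabidopsis))),(((Gasterosteus,Picea),(Capsella,Klebsiella)),(Colobus,(Betula,Schizosaccharomyces))),Oncorhynchus)).
From Oryzias up to that node: 2 branches. From Klebsiella up to the same node: 5 branches. Total: 2 + 5 = 7.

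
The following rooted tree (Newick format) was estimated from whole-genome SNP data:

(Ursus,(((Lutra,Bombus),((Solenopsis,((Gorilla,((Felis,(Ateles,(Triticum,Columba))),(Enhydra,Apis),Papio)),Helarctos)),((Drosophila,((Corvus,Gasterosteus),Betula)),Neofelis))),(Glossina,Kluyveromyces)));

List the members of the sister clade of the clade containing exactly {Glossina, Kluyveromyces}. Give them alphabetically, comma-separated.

The clade containing exactly {Glossina, Kluyveromyces} attaches to the tree at the node subtending (((Lutra,Bombus),((Solenopsis,((Gorilla,((Felis,(Ateles,(Triticum,Columba))),(Enhydra,Apis),Papio)),Helarctos)),((Drosophila,((Corvus,Gasterosteus),Betula)),Neofelis))),(Glossina,Kluyveromyces)).
The other lineage descending from that same node — the sister group — is ((Lutra,Bombus),((Solenopsis,((Gorilla,((Felis,(Ateles,(Triticum,Columba))),(Enhydra,Apis),Papio)),Helarctos)),((Drosophila,((Corvus,Gasterosteus),Betula)),Neofelis))); its 17 tips in alphabetical order are the answer.

Apis, Ateles, Betula, Bombus, Columba, Corvus, Drosophila, Enhydra, Felis, Gasterosteus, Gorilla, Helarctos, Lutra, Neofelis, Papio, Solenopsis, Triticum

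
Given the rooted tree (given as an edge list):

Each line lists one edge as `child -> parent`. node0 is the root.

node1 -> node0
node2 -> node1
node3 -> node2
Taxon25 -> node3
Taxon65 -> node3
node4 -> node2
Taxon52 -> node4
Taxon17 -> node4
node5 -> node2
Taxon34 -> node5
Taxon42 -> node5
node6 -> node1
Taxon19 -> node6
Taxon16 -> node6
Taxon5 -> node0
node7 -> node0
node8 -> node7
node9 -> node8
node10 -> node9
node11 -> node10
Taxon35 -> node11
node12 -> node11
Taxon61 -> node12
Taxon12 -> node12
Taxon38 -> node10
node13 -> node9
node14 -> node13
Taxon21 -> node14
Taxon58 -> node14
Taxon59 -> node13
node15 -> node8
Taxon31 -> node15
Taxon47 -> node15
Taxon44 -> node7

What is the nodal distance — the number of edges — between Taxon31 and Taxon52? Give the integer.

8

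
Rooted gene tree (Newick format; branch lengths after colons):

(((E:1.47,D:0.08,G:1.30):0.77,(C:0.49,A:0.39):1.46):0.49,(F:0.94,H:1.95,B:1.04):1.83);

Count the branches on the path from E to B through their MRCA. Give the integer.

5

The MRCA of E and B is the root of the tree.
From E up to that node: 3 branches. From B up to the same node: 2 branches. Total: 3 + 2 = 5.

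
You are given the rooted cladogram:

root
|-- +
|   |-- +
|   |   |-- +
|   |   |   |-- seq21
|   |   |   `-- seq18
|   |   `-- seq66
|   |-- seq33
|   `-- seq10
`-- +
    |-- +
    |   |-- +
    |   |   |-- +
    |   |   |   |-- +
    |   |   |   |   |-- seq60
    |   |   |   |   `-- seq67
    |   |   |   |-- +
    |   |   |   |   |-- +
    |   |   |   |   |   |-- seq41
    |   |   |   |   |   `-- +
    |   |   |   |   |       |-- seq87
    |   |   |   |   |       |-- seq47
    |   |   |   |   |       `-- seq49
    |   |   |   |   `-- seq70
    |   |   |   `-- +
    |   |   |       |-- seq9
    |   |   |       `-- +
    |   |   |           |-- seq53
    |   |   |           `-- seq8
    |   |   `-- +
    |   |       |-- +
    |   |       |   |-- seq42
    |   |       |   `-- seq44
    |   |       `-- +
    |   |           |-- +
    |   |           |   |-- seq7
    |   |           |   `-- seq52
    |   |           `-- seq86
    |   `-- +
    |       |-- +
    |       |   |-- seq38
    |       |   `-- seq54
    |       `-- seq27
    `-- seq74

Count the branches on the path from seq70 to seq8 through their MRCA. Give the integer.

The MRCA of seq70 and seq8 is the node subtending ((seq60,seq67),((seq41,(seq87,seq47,seq49)),seq70),(seq9,(seq53,seq8))).
From seq70 up to that node: 2 branches. From seq8 up to the same node: 3 branches. Total: 2 + 3 = 5.

5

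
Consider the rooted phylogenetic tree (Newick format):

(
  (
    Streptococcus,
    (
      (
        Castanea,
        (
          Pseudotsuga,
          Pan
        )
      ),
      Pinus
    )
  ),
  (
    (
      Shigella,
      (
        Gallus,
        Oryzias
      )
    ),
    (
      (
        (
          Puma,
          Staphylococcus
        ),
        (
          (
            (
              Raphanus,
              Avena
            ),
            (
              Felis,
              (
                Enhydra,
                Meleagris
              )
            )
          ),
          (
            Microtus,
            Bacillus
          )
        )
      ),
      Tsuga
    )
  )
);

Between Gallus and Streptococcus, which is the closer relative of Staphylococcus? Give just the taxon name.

Gallus

The MRCA of Staphylococcus and Gallus subtends ((Shigella,(Gallus,Oryzias)),(((Puma,Staphylococcus),(((Raphanus,Avena),(Felis,(Enhydra,Meleagris))),(Microtus,Bacillus))),Tsuga)) (13 taxa).
The MRCA of Staphylococcus and Streptococcus is the root, subtending the entire tree (18 taxa).
The first is nested inside the second, so Staphylococcus shares a more recent common ancestor with Gallus.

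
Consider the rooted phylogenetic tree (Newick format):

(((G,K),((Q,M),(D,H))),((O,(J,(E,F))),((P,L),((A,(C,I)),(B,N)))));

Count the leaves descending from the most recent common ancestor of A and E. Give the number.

11

The MRCA of A and E is the node subtending ((O,(J,(E,F))),((P,L),((A,(C,I)),(B,N)))).
That clade contains 11 terminal taxa: A, B, C, E, F, I, J, L, N, O, P.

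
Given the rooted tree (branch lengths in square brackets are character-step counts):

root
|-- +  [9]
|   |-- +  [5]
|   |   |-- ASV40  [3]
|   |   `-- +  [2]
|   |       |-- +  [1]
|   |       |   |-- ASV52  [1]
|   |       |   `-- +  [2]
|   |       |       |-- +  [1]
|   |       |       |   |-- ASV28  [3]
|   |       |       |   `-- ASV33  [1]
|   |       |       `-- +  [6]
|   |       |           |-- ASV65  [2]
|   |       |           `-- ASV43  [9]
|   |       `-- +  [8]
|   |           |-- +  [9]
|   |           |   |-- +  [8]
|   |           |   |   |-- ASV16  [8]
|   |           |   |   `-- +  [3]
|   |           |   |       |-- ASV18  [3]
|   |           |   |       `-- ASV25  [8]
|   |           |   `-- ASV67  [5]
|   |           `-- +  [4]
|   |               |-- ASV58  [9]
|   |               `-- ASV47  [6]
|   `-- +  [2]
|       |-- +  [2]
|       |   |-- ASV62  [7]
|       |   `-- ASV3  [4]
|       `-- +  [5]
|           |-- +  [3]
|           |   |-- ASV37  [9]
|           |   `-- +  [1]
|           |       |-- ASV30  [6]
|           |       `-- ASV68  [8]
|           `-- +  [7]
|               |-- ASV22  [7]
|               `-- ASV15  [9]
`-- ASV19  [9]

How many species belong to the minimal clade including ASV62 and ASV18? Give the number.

The MRCA of ASV62 and ASV18 is the node subtending ((ASV40,((ASV52,((ASV28,ASV33),(ASV65,ASV43))),(((ASV16,(ASV18,ASV25)),ASV67),(ASV58,ASV47)))),((ASV62,ASV3),((ASV37,(ASV30,ASV68)),(ASV22,ASV15)))).
That clade contains 19 terminal taxa: ASV15, ASV16, ASV18, ASV22, ASV25, ASV28, ASV3, ASV30, ASV33, ASV37, ASV40, ASV43, ASV47, ASV52, ASV58, ASV62, ASV65, ASV67, ASV68.

19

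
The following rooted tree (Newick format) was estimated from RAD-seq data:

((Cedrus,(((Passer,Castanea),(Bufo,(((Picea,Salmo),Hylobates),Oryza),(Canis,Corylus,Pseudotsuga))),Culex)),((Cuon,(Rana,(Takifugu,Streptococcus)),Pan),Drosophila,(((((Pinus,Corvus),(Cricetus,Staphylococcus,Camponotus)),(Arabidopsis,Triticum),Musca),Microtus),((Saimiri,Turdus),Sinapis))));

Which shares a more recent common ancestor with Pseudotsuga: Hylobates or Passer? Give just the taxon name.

Hylobates

The MRCA of Pseudotsuga and Hylobates subtends (Bufo,(((Picea,Salmo),Hylobates),Oryza),(Canis,Corylus,Pseudotsuga)) (8 taxa).
The MRCA of Pseudotsuga and Passer subtends ((Passer,Castanea),(Bufo,(((Picea,Salmo),Hylobates),Oryza),(Canis,Corylus,Pseudotsuga))) (10 taxa).
The first is nested inside the second, so Pseudotsuga shares a more recent common ancestor with Hylobates.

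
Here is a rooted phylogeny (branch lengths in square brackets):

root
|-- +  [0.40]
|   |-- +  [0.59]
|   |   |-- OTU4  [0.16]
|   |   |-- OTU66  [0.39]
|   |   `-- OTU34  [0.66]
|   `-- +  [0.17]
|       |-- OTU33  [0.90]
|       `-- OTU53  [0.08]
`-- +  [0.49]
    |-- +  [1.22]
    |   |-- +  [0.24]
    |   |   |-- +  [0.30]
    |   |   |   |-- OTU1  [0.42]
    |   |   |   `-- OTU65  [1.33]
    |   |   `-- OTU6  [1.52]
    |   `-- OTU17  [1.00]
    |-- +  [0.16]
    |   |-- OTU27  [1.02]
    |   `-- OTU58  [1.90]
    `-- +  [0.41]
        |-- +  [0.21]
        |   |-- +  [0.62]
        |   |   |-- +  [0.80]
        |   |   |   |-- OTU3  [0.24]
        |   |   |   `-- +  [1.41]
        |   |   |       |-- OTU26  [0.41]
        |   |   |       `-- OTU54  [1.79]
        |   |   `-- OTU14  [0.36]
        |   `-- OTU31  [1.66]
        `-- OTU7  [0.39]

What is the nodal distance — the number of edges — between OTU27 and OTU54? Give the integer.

The MRCA of OTU27 and OTU54 is the node subtending ((((OTU1,OTU65),OTU6),OTU17),(OTU27,OTU58),((((OTU3,(OTU26,OTU54)),OTU14),OTU31),OTU7)).
From OTU27 up to that node: 2 branches. From OTU54 up to the same node: 6 branches. Total: 2 + 6 = 8.

8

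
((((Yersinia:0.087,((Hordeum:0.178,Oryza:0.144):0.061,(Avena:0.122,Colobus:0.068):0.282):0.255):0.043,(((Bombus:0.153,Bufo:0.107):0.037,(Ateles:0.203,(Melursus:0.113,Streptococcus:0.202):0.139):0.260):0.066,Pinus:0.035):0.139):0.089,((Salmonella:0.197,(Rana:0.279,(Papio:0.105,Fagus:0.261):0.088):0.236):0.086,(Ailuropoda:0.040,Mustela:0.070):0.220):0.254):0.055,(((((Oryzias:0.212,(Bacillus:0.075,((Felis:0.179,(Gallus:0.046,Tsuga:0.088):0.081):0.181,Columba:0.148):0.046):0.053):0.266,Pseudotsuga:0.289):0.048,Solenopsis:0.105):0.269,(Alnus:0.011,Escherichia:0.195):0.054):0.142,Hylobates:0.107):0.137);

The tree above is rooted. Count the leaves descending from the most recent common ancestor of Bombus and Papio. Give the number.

17

The MRCA of Bombus and Papio is the node subtending (((Yersinia,((Hordeum,Oryza),(Avena,Colobus))),(((Bombus,Bufo),(Ateles,(Melursus,Streptococcus))),Pinus)),((Salmonella,(Rana,(Papio,Fagus))),(Ailuropoda,Mustela))).
That clade contains 17 terminal taxa: Ailuropoda, Ateles, Avena, Bombus, Bufo, Colobus, Fagus, Hordeum, Melursus, Mustela, Oryza, Papio, Pinus, Rana, Salmonella, Streptococcus, Yersinia.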